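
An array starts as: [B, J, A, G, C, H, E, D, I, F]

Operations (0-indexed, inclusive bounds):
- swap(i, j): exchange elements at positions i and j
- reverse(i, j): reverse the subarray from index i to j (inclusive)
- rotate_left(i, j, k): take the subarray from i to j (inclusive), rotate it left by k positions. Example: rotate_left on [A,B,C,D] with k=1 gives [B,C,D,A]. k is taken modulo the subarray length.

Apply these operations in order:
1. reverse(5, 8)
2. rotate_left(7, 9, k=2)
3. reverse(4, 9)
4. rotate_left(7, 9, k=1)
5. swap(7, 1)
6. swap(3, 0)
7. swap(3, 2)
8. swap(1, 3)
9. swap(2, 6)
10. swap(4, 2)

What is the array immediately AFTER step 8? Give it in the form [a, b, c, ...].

After 1 (reverse(5, 8)): [B, J, A, G, C, I, D, E, H, F]
After 2 (rotate_left(7, 9, k=2)): [B, J, A, G, C, I, D, F, E, H]
After 3 (reverse(4, 9)): [B, J, A, G, H, E, F, D, I, C]
After 4 (rotate_left(7, 9, k=1)): [B, J, A, G, H, E, F, I, C, D]
After 5 (swap(7, 1)): [B, I, A, G, H, E, F, J, C, D]
After 6 (swap(3, 0)): [G, I, A, B, H, E, F, J, C, D]
After 7 (swap(3, 2)): [G, I, B, A, H, E, F, J, C, D]
After 8 (swap(1, 3)): [G, A, B, I, H, E, F, J, C, D]

Answer: [G, A, B, I, H, E, F, J, C, D]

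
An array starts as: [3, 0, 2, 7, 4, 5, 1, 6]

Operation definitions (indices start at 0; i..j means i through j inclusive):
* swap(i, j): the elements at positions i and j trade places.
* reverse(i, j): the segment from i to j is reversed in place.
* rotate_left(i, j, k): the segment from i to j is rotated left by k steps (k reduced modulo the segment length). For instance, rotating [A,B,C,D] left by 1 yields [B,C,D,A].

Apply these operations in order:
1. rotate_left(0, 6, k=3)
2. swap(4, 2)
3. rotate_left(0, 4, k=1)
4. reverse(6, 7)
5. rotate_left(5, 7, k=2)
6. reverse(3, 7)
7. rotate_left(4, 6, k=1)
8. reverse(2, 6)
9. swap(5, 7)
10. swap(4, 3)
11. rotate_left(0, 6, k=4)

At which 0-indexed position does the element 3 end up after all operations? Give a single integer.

After 1 (rotate_left(0, 6, k=3)): [7, 4, 5, 1, 3, 0, 2, 6]
After 2 (swap(4, 2)): [7, 4, 3, 1, 5, 0, 2, 6]
After 3 (rotate_left(0, 4, k=1)): [4, 3, 1, 5, 7, 0, 2, 6]
After 4 (reverse(6, 7)): [4, 3, 1, 5, 7, 0, 6, 2]
After 5 (rotate_left(5, 7, k=2)): [4, 3, 1, 5, 7, 2, 0, 6]
After 6 (reverse(3, 7)): [4, 3, 1, 6, 0, 2, 7, 5]
After 7 (rotate_left(4, 6, k=1)): [4, 3, 1, 6, 2, 7, 0, 5]
After 8 (reverse(2, 6)): [4, 3, 0, 7, 2, 6, 1, 5]
After 9 (swap(5, 7)): [4, 3, 0, 7, 2, 5, 1, 6]
After 10 (swap(4, 3)): [4, 3, 0, 2, 7, 5, 1, 6]
After 11 (rotate_left(0, 6, k=4)): [7, 5, 1, 4, 3, 0, 2, 6]

Answer: 4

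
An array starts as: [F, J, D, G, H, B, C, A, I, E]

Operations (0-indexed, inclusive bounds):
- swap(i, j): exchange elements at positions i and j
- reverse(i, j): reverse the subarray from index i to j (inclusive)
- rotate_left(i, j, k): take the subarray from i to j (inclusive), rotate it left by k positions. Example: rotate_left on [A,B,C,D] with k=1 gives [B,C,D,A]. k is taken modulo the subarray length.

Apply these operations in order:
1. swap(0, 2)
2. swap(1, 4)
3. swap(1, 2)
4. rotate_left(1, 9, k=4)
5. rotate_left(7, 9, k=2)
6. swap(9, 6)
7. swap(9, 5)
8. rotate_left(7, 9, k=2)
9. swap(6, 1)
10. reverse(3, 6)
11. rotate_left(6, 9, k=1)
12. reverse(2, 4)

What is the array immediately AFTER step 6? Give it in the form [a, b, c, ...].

Answer: [D, B, C, A, I, E, G, J, H, F]

Derivation:
After 1 (swap(0, 2)): [D, J, F, G, H, B, C, A, I, E]
After 2 (swap(1, 4)): [D, H, F, G, J, B, C, A, I, E]
After 3 (swap(1, 2)): [D, F, H, G, J, B, C, A, I, E]
After 4 (rotate_left(1, 9, k=4)): [D, B, C, A, I, E, F, H, G, J]
After 5 (rotate_left(7, 9, k=2)): [D, B, C, A, I, E, F, J, H, G]
After 6 (swap(9, 6)): [D, B, C, A, I, E, G, J, H, F]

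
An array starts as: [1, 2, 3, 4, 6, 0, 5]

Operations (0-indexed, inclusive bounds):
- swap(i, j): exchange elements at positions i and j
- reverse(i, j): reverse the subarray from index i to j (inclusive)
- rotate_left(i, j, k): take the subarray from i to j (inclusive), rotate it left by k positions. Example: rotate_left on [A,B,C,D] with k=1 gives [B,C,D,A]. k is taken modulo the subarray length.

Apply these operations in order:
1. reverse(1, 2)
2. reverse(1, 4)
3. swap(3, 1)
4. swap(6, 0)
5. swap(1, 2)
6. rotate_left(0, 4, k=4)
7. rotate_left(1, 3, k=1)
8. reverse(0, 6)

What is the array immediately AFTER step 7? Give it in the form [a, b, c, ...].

Answer: [3, 4, 2, 5, 6, 0, 1]

Derivation:
After 1 (reverse(1, 2)): [1, 3, 2, 4, 6, 0, 5]
After 2 (reverse(1, 4)): [1, 6, 4, 2, 3, 0, 5]
After 3 (swap(3, 1)): [1, 2, 4, 6, 3, 0, 5]
After 4 (swap(6, 0)): [5, 2, 4, 6, 3, 0, 1]
After 5 (swap(1, 2)): [5, 4, 2, 6, 3, 0, 1]
After 6 (rotate_left(0, 4, k=4)): [3, 5, 4, 2, 6, 0, 1]
After 7 (rotate_left(1, 3, k=1)): [3, 4, 2, 5, 6, 0, 1]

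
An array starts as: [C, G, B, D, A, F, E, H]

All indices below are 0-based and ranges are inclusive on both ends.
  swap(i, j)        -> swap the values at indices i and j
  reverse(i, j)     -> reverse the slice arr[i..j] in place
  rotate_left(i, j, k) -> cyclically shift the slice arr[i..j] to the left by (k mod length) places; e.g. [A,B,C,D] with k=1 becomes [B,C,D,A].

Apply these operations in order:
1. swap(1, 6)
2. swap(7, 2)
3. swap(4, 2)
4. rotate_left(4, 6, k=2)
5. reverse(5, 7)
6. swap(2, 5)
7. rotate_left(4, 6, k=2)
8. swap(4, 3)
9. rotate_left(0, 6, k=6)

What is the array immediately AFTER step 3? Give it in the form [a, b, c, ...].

Answer: [C, E, A, D, H, F, G, B]

Derivation:
After 1 (swap(1, 6)): [C, E, B, D, A, F, G, H]
After 2 (swap(7, 2)): [C, E, H, D, A, F, G, B]
After 3 (swap(4, 2)): [C, E, A, D, H, F, G, B]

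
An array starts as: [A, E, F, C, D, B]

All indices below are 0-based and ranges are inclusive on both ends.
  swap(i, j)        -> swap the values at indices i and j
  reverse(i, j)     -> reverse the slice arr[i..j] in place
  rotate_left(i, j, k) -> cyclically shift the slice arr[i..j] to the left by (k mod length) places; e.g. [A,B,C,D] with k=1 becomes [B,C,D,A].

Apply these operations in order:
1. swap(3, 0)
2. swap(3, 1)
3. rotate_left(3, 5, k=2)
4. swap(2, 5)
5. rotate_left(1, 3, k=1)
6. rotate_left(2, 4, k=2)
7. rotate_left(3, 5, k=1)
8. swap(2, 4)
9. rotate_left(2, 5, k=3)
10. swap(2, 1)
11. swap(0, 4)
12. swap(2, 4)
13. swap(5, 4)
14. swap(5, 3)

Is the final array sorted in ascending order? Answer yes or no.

After 1 (swap(3, 0)): [C, E, F, A, D, B]
After 2 (swap(3, 1)): [C, A, F, E, D, B]
After 3 (rotate_left(3, 5, k=2)): [C, A, F, B, E, D]
After 4 (swap(2, 5)): [C, A, D, B, E, F]
After 5 (rotate_left(1, 3, k=1)): [C, D, B, A, E, F]
After 6 (rotate_left(2, 4, k=2)): [C, D, E, B, A, F]
After 7 (rotate_left(3, 5, k=1)): [C, D, E, A, F, B]
After 8 (swap(2, 4)): [C, D, F, A, E, B]
After 9 (rotate_left(2, 5, k=3)): [C, D, B, F, A, E]
After 10 (swap(2, 1)): [C, B, D, F, A, E]
After 11 (swap(0, 4)): [A, B, D, F, C, E]
After 12 (swap(2, 4)): [A, B, C, F, D, E]
After 13 (swap(5, 4)): [A, B, C, F, E, D]
After 14 (swap(5, 3)): [A, B, C, D, E, F]

Answer: yes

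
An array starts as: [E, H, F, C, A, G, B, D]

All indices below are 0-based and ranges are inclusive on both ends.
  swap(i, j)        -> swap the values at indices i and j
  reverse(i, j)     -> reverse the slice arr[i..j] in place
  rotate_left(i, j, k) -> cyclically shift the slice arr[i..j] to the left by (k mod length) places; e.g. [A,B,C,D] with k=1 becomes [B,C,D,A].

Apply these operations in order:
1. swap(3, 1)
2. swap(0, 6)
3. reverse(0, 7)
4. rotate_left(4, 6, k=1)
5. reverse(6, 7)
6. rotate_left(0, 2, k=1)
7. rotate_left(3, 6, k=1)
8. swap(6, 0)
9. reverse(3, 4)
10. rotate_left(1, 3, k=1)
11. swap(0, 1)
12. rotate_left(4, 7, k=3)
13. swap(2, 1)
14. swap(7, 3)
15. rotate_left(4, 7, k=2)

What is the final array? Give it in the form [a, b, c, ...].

Answer: [D, C, A, E, B, G, H, F]

Derivation:
After 1 (swap(3, 1)): [E, C, F, H, A, G, B, D]
After 2 (swap(0, 6)): [B, C, F, H, A, G, E, D]
After 3 (reverse(0, 7)): [D, E, G, A, H, F, C, B]
After 4 (rotate_left(4, 6, k=1)): [D, E, G, A, F, C, H, B]
After 5 (reverse(6, 7)): [D, E, G, A, F, C, B, H]
After 6 (rotate_left(0, 2, k=1)): [E, G, D, A, F, C, B, H]
After 7 (rotate_left(3, 6, k=1)): [E, G, D, F, C, B, A, H]
After 8 (swap(6, 0)): [A, G, D, F, C, B, E, H]
After 9 (reverse(3, 4)): [A, G, D, C, F, B, E, H]
After 10 (rotate_left(1, 3, k=1)): [A, D, C, G, F, B, E, H]
After 11 (swap(0, 1)): [D, A, C, G, F, B, E, H]
After 12 (rotate_left(4, 7, k=3)): [D, A, C, G, H, F, B, E]
After 13 (swap(2, 1)): [D, C, A, G, H, F, B, E]
After 14 (swap(7, 3)): [D, C, A, E, H, F, B, G]
After 15 (rotate_left(4, 7, k=2)): [D, C, A, E, B, G, H, F]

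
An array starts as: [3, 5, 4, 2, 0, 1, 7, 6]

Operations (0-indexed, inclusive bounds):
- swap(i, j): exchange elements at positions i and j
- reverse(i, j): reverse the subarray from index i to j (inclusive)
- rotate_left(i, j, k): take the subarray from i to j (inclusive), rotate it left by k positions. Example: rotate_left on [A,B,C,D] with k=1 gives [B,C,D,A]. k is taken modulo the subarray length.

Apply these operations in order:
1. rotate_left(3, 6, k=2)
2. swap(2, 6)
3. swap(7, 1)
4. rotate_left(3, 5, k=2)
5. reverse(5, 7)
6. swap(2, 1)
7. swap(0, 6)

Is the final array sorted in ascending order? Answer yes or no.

After 1 (rotate_left(3, 6, k=2)): [3, 5, 4, 1, 7, 2, 0, 6]
After 2 (swap(2, 6)): [3, 5, 0, 1, 7, 2, 4, 6]
After 3 (swap(7, 1)): [3, 6, 0, 1, 7, 2, 4, 5]
After 4 (rotate_left(3, 5, k=2)): [3, 6, 0, 2, 1, 7, 4, 5]
After 5 (reverse(5, 7)): [3, 6, 0, 2, 1, 5, 4, 7]
After 6 (swap(2, 1)): [3, 0, 6, 2, 1, 5, 4, 7]
After 7 (swap(0, 6)): [4, 0, 6, 2, 1, 5, 3, 7]

Answer: no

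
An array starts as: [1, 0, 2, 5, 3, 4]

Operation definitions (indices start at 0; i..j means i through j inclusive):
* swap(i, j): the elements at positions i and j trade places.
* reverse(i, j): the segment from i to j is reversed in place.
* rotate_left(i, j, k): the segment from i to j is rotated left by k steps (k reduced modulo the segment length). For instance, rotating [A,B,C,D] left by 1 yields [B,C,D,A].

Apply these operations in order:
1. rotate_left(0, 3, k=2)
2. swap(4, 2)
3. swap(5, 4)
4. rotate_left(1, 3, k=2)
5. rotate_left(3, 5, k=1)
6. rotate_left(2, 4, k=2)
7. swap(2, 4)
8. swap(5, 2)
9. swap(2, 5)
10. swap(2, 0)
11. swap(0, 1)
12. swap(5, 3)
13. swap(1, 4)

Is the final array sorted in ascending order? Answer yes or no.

Answer: yes

Derivation:
After 1 (rotate_left(0, 3, k=2)): [2, 5, 1, 0, 3, 4]
After 2 (swap(4, 2)): [2, 5, 3, 0, 1, 4]
After 3 (swap(5, 4)): [2, 5, 3, 0, 4, 1]
After 4 (rotate_left(1, 3, k=2)): [2, 0, 5, 3, 4, 1]
After 5 (rotate_left(3, 5, k=1)): [2, 0, 5, 4, 1, 3]
After 6 (rotate_left(2, 4, k=2)): [2, 0, 1, 5, 4, 3]
After 7 (swap(2, 4)): [2, 0, 4, 5, 1, 3]
After 8 (swap(5, 2)): [2, 0, 3, 5, 1, 4]
After 9 (swap(2, 5)): [2, 0, 4, 5, 1, 3]
After 10 (swap(2, 0)): [4, 0, 2, 5, 1, 3]
After 11 (swap(0, 1)): [0, 4, 2, 5, 1, 3]
After 12 (swap(5, 3)): [0, 4, 2, 3, 1, 5]
After 13 (swap(1, 4)): [0, 1, 2, 3, 4, 5]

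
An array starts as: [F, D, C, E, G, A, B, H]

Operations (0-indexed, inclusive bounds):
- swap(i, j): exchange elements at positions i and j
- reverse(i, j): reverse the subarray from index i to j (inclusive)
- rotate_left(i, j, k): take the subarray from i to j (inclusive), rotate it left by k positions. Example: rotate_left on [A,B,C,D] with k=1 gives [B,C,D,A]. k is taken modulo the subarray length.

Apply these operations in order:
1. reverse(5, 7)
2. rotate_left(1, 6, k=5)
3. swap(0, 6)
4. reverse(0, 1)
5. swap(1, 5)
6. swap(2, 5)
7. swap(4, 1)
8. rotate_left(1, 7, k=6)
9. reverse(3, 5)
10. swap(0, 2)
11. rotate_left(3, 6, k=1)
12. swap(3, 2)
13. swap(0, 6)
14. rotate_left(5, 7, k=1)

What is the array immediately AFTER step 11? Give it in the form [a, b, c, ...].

Answer: [E, A, B, C, H, D, G, F]

Derivation:
After 1 (reverse(5, 7)): [F, D, C, E, G, H, B, A]
After 2 (rotate_left(1, 6, k=5)): [F, B, D, C, E, G, H, A]
After 3 (swap(0, 6)): [H, B, D, C, E, G, F, A]
After 4 (reverse(0, 1)): [B, H, D, C, E, G, F, A]
After 5 (swap(1, 5)): [B, G, D, C, E, H, F, A]
After 6 (swap(2, 5)): [B, G, H, C, E, D, F, A]
After 7 (swap(4, 1)): [B, E, H, C, G, D, F, A]
After 8 (rotate_left(1, 7, k=6)): [B, A, E, H, C, G, D, F]
After 9 (reverse(3, 5)): [B, A, E, G, C, H, D, F]
After 10 (swap(0, 2)): [E, A, B, G, C, H, D, F]
After 11 (rotate_left(3, 6, k=1)): [E, A, B, C, H, D, G, F]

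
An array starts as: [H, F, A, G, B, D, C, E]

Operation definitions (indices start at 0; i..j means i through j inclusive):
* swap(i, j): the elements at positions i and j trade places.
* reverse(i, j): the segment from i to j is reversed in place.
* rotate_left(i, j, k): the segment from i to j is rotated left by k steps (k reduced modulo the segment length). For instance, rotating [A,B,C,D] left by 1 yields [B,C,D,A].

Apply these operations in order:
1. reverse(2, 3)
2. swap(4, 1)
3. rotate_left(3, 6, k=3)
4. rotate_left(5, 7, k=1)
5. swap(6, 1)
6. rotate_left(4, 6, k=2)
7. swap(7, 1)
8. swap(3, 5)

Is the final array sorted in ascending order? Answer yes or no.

Answer: no

Derivation:
After 1 (reverse(2, 3)): [H, F, G, A, B, D, C, E]
After 2 (swap(4, 1)): [H, B, G, A, F, D, C, E]
After 3 (rotate_left(3, 6, k=3)): [H, B, G, C, A, F, D, E]
After 4 (rotate_left(5, 7, k=1)): [H, B, G, C, A, D, E, F]
After 5 (swap(6, 1)): [H, E, G, C, A, D, B, F]
After 6 (rotate_left(4, 6, k=2)): [H, E, G, C, B, A, D, F]
After 7 (swap(7, 1)): [H, F, G, C, B, A, D, E]
After 8 (swap(3, 5)): [H, F, G, A, B, C, D, E]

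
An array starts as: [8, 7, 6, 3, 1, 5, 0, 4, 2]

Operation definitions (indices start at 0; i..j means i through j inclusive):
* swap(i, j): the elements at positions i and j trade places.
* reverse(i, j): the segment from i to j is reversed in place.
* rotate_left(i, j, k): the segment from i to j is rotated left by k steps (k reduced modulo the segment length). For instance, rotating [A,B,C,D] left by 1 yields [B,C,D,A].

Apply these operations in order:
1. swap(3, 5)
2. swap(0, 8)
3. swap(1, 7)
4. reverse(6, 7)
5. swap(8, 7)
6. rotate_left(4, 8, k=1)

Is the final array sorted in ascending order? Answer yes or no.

After 1 (swap(3, 5)): [8, 7, 6, 5, 1, 3, 0, 4, 2]
After 2 (swap(0, 8)): [2, 7, 6, 5, 1, 3, 0, 4, 8]
After 3 (swap(1, 7)): [2, 4, 6, 5, 1, 3, 0, 7, 8]
After 4 (reverse(6, 7)): [2, 4, 6, 5, 1, 3, 7, 0, 8]
After 5 (swap(8, 7)): [2, 4, 6, 5, 1, 3, 7, 8, 0]
After 6 (rotate_left(4, 8, k=1)): [2, 4, 6, 5, 3, 7, 8, 0, 1]

Answer: no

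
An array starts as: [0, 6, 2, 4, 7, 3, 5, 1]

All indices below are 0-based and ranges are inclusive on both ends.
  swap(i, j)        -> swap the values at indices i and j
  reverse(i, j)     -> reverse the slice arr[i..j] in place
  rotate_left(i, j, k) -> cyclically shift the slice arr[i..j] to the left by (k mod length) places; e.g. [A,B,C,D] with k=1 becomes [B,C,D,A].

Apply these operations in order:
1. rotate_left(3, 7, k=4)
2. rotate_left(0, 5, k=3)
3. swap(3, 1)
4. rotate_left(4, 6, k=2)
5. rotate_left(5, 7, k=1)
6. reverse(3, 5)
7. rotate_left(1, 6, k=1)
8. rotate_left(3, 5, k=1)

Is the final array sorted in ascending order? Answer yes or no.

Answer: no

Derivation:
After 1 (rotate_left(3, 7, k=4)): [0, 6, 2, 1, 4, 7, 3, 5]
After 2 (rotate_left(0, 5, k=3)): [1, 4, 7, 0, 6, 2, 3, 5]
After 3 (swap(3, 1)): [1, 0, 7, 4, 6, 2, 3, 5]
After 4 (rotate_left(4, 6, k=2)): [1, 0, 7, 4, 3, 6, 2, 5]
After 5 (rotate_left(5, 7, k=1)): [1, 0, 7, 4, 3, 2, 5, 6]
After 6 (reverse(3, 5)): [1, 0, 7, 2, 3, 4, 5, 6]
After 7 (rotate_left(1, 6, k=1)): [1, 7, 2, 3, 4, 5, 0, 6]
After 8 (rotate_left(3, 5, k=1)): [1, 7, 2, 4, 5, 3, 0, 6]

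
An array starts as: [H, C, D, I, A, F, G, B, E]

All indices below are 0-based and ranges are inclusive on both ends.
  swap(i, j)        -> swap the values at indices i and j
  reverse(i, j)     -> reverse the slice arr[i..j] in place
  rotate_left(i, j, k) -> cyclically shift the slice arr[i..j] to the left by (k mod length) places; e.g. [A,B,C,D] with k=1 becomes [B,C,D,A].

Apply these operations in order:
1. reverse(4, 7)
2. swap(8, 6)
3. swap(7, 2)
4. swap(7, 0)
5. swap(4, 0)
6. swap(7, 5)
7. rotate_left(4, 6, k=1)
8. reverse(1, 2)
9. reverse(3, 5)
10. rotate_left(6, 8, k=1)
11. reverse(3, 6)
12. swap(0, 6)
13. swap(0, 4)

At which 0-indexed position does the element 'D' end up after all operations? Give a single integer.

After 1 (reverse(4, 7)): [H, C, D, I, B, G, F, A, E]
After 2 (swap(8, 6)): [H, C, D, I, B, G, E, A, F]
After 3 (swap(7, 2)): [H, C, A, I, B, G, E, D, F]
After 4 (swap(7, 0)): [D, C, A, I, B, G, E, H, F]
After 5 (swap(4, 0)): [B, C, A, I, D, G, E, H, F]
After 6 (swap(7, 5)): [B, C, A, I, D, H, E, G, F]
After 7 (rotate_left(4, 6, k=1)): [B, C, A, I, H, E, D, G, F]
After 8 (reverse(1, 2)): [B, A, C, I, H, E, D, G, F]
After 9 (reverse(3, 5)): [B, A, C, E, H, I, D, G, F]
After 10 (rotate_left(6, 8, k=1)): [B, A, C, E, H, I, G, F, D]
After 11 (reverse(3, 6)): [B, A, C, G, I, H, E, F, D]
After 12 (swap(0, 6)): [E, A, C, G, I, H, B, F, D]
After 13 (swap(0, 4)): [I, A, C, G, E, H, B, F, D]

Answer: 8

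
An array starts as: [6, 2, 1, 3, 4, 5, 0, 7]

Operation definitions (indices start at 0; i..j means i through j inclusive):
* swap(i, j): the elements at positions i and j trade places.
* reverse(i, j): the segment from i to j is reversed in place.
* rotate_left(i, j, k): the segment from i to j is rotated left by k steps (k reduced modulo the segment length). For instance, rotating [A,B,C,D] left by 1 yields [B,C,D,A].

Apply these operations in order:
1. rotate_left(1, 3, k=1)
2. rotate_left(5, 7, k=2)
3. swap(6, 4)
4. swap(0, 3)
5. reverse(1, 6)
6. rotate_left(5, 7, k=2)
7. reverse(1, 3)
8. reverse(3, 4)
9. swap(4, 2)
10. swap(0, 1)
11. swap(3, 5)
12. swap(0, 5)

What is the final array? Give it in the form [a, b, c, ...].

Answer: [6, 2, 4, 0, 7, 5, 3, 1]

Derivation:
After 1 (rotate_left(1, 3, k=1)): [6, 1, 3, 2, 4, 5, 0, 7]
After 2 (rotate_left(5, 7, k=2)): [6, 1, 3, 2, 4, 7, 5, 0]
After 3 (swap(6, 4)): [6, 1, 3, 2, 5, 7, 4, 0]
After 4 (swap(0, 3)): [2, 1, 3, 6, 5, 7, 4, 0]
After 5 (reverse(1, 6)): [2, 4, 7, 5, 6, 3, 1, 0]
After 6 (rotate_left(5, 7, k=2)): [2, 4, 7, 5, 6, 0, 3, 1]
After 7 (reverse(1, 3)): [2, 5, 7, 4, 6, 0, 3, 1]
After 8 (reverse(3, 4)): [2, 5, 7, 6, 4, 0, 3, 1]
After 9 (swap(4, 2)): [2, 5, 4, 6, 7, 0, 3, 1]
After 10 (swap(0, 1)): [5, 2, 4, 6, 7, 0, 3, 1]
After 11 (swap(3, 5)): [5, 2, 4, 0, 7, 6, 3, 1]
After 12 (swap(0, 5)): [6, 2, 4, 0, 7, 5, 3, 1]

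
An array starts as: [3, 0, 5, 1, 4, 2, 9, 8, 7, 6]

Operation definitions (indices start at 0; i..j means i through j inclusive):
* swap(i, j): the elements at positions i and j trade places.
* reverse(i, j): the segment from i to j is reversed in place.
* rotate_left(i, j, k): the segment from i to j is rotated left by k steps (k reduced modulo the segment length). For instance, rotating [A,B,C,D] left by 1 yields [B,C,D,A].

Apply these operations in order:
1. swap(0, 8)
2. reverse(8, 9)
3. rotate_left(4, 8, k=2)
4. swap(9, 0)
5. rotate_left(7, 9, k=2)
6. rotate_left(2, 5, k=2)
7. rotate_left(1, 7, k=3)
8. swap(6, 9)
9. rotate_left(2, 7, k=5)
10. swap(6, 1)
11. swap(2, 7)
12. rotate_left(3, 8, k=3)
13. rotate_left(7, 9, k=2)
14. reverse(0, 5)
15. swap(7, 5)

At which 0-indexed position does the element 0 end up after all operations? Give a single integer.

After 1 (swap(0, 8)): [7, 0, 5, 1, 4, 2, 9, 8, 3, 6]
After 2 (reverse(8, 9)): [7, 0, 5, 1, 4, 2, 9, 8, 6, 3]
After 3 (rotate_left(4, 8, k=2)): [7, 0, 5, 1, 9, 8, 6, 4, 2, 3]
After 4 (swap(9, 0)): [3, 0, 5, 1, 9, 8, 6, 4, 2, 7]
After 5 (rotate_left(7, 9, k=2)): [3, 0, 5, 1, 9, 8, 6, 7, 4, 2]
After 6 (rotate_left(2, 5, k=2)): [3, 0, 9, 8, 5, 1, 6, 7, 4, 2]
After 7 (rotate_left(1, 7, k=3)): [3, 5, 1, 6, 7, 0, 9, 8, 4, 2]
After 8 (swap(6, 9)): [3, 5, 1, 6, 7, 0, 2, 8, 4, 9]
After 9 (rotate_left(2, 7, k=5)): [3, 5, 8, 1, 6, 7, 0, 2, 4, 9]
After 10 (swap(6, 1)): [3, 0, 8, 1, 6, 7, 5, 2, 4, 9]
After 11 (swap(2, 7)): [3, 0, 2, 1, 6, 7, 5, 8, 4, 9]
After 12 (rotate_left(3, 8, k=3)): [3, 0, 2, 5, 8, 4, 1, 6, 7, 9]
After 13 (rotate_left(7, 9, k=2)): [3, 0, 2, 5, 8, 4, 1, 9, 6, 7]
After 14 (reverse(0, 5)): [4, 8, 5, 2, 0, 3, 1, 9, 6, 7]
After 15 (swap(7, 5)): [4, 8, 5, 2, 0, 9, 1, 3, 6, 7]

Answer: 4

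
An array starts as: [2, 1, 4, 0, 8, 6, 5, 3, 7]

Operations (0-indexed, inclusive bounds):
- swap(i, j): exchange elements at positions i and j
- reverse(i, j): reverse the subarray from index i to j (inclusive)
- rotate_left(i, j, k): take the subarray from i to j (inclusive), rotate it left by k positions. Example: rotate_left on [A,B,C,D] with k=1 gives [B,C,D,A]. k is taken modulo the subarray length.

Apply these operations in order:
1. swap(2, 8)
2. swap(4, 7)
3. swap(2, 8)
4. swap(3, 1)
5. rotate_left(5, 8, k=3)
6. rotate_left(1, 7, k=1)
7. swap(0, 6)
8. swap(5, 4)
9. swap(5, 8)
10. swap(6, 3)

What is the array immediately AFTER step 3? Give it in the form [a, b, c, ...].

Answer: [2, 1, 4, 0, 3, 6, 5, 8, 7]

Derivation:
After 1 (swap(2, 8)): [2, 1, 7, 0, 8, 6, 5, 3, 4]
After 2 (swap(4, 7)): [2, 1, 7, 0, 3, 6, 5, 8, 4]
After 3 (swap(2, 8)): [2, 1, 4, 0, 3, 6, 5, 8, 7]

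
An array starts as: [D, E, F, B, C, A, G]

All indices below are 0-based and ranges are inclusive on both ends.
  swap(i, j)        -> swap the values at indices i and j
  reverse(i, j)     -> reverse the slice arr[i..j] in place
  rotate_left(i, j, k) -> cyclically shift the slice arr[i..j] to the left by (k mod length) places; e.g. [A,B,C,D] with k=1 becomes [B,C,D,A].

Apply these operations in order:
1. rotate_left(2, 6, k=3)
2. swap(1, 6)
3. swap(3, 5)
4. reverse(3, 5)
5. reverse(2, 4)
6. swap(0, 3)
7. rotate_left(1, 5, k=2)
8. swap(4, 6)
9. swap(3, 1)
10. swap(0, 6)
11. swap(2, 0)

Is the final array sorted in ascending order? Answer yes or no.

Answer: yes

Derivation:
After 1 (rotate_left(2, 6, k=3)): [D, E, A, G, F, B, C]
After 2 (swap(1, 6)): [D, C, A, G, F, B, E]
After 3 (swap(3, 5)): [D, C, A, B, F, G, E]
After 4 (reverse(3, 5)): [D, C, A, G, F, B, E]
After 5 (reverse(2, 4)): [D, C, F, G, A, B, E]
After 6 (swap(0, 3)): [G, C, F, D, A, B, E]
After 7 (rotate_left(1, 5, k=2)): [G, D, A, B, C, F, E]
After 8 (swap(4, 6)): [G, D, A, B, E, F, C]
After 9 (swap(3, 1)): [G, B, A, D, E, F, C]
After 10 (swap(0, 6)): [C, B, A, D, E, F, G]
After 11 (swap(2, 0)): [A, B, C, D, E, F, G]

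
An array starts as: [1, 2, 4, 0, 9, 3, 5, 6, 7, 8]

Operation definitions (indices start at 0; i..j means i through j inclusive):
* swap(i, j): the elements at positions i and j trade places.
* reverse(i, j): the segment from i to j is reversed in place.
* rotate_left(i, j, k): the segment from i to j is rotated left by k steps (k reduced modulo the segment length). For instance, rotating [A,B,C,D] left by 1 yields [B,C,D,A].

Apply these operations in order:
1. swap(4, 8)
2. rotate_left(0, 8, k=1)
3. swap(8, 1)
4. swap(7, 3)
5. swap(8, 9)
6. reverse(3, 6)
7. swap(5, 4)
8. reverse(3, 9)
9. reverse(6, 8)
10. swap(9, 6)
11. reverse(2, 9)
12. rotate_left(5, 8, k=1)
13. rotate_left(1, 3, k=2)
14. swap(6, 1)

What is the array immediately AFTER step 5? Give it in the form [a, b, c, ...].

After 1 (swap(4, 8)): [1, 2, 4, 0, 7, 3, 5, 6, 9, 8]
After 2 (rotate_left(0, 8, k=1)): [2, 4, 0, 7, 3, 5, 6, 9, 1, 8]
After 3 (swap(8, 1)): [2, 1, 0, 7, 3, 5, 6, 9, 4, 8]
After 4 (swap(7, 3)): [2, 1, 0, 9, 3, 5, 6, 7, 4, 8]
After 5 (swap(8, 9)): [2, 1, 0, 9, 3, 5, 6, 7, 8, 4]

Answer: [2, 1, 0, 9, 3, 5, 6, 7, 8, 4]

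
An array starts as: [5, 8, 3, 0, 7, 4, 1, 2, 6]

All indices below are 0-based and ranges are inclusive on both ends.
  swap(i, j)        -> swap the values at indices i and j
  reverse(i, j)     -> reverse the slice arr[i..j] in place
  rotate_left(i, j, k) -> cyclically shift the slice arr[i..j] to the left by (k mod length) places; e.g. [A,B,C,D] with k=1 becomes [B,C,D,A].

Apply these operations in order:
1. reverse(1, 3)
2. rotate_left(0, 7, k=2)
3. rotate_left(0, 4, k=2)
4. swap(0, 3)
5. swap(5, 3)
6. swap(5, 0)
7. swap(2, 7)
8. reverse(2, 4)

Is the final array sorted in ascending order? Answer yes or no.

After 1 (reverse(1, 3)): [5, 0, 3, 8, 7, 4, 1, 2, 6]
After 2 (rotate_left(0, 7, k=2)): [3, 8, 7, 4, 1, 2, 5, 0, 6]
After 3 (rotate_left(0, 4, k=2)): [7, 4, 1, 3, 8, 2, 5, 0, 6]
After 4 (swap(0, 3)): [3, 4, 1, 7, 8, 2, 5, 0, 6]
After 5 (swap(5, 3)): [3, 4, 1, 2, 8, 7, 5, 0, 6]
After 6 (swap(5, 0)): [7, 4, 1, 2, 8, 3, 5, 0, 6]
After 7 (swap(2, 7)): [7, 4, 0, 2, 8, 3, 5, 1, 6]
After 8 (reverse(2, 4)): [7, 4, 8, 2, 0, 3, 5, 1, 6]

Answer: no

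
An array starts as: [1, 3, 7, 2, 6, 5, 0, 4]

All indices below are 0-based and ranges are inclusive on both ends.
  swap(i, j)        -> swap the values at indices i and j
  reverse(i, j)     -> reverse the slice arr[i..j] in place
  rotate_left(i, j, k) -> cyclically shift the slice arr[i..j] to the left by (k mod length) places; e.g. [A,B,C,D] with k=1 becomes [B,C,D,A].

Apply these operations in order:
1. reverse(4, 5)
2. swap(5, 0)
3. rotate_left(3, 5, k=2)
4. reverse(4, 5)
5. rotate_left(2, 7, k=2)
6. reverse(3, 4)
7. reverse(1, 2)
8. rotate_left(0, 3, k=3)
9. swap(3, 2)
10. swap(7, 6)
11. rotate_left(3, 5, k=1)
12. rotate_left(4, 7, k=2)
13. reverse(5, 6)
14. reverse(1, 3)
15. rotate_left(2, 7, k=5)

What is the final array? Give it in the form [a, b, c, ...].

After 1 (reverse(4, 5)): [1, 3, 7, 2, 5, 6, 0, 4]
After 2 (swap(5, 0)): [6, 3, 7, 2, 5, 1, 0, 4]
After 3 (rotate_left(3, 5, k=2)): [6, 3, 7, 1, 2, 5, 0, 4]
After 4 (reverse(4, 5)): [6, 3, 7, 1, 5, 2, 0, 4]
After 5 (rotate_left(2, 7, k=2)): [6, 3, 5, 2, 0, 4, 7, 1]
After 6 (reverse(3, 4)): [6, 3, 5, 0, 2, 4, 7, 1]
After 7 (reverse(1, 2)): [6, 5, 3, 0, 2, 4, 7, 1]
After 8 (rotate_left(0, 3, k=3)): [0, 6, 5, 3, 2, 4, 7, 1]
After 9 (swap(3, 2)): [0, 6, 3, 5, 2, 4, 7, 1]
After 10 (swap(7, 6)): [0, 6, 3, 5, 2, 4, 1, 7]
After 11 (rotate_left(3, 5, k=1)): [0, 6, 3, 2, 4, 5, 1, 7]
After 12 (rotate_left(4, 7, k=2)): [0, 6, 3, 2, 1, 7, 4, 5]
After 13 (reverse(5, 6)): [0, 6, 3, 2, 1, 4, 7, 5]
After 14 (reverse(1, 3)): [0, 2, 3, 6, 1, 4, 7, 5]
After 15 (rotate_left(2, 7, k=5)): [0, 2, 5, 3, 6, 1, 4, 7]

Answer: [0, 2, 5, 3, 6, 1, 4, 7]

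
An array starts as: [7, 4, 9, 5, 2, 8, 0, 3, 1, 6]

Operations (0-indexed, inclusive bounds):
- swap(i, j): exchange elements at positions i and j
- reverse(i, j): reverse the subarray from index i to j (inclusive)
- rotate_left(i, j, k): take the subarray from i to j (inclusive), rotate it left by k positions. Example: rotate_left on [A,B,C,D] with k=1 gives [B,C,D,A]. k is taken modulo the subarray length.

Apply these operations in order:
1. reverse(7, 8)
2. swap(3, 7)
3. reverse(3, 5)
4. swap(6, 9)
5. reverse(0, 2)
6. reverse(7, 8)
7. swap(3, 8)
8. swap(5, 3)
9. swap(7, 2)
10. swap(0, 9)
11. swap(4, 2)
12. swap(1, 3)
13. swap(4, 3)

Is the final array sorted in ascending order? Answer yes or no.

After 1 (reverse(7, 8)): [7, 4, 9, 5, 2, 8, 0, 1, 3, 6]
After 2 (swap(3, 7)): [7, 4, 9, 1, 2, 8, 0, 5, 3, 6]
After 3 (reverse(3, 5)): [7, 4, 9, 8, 2, 1, 0, 5, 3, 6]
After 4 (swap(6, 9)): [7, 4, 9, 8, 2, 1, 6, 5, 3, 0]
After 5 (reverse(0, 2)): [9, 4, 7, 8, 2, 1, 6, 5, 3, 0]
After 6 (reverse(7, 8)): [9, 4, 7, 8, 2, 1, 6, 3, 5, 0]
After 7 (swap(3, 8)): [9, 4, 7, 5, 2, 1, 6, 3, 8, 0]
After 8 (swap(5, 3)): [9, 4, 7, 1, 2, 5, 6, 3, 8, 0]
After 9 (swap(7, 2)): [9, 4, 3, 1, 2, 5, 6, 7, 8, 0]
After 10 (swap(0, 9)): [0, 4, 3, 1, 2, 5, 6, 7, 8, 9]
After 11 (swap(4, 2)): [0, 4, 2, 1, 3, 5, 6, 7, 8, 9]
After 12 (swap(1, 3)): [0, 1, 2, 4, 3, 5, 6, 7, 8, 9]
After 13 (swap(4, 3)): [0, 1, 2, 3, 4, 5, 6, 7, 8, 9]

Answer: yes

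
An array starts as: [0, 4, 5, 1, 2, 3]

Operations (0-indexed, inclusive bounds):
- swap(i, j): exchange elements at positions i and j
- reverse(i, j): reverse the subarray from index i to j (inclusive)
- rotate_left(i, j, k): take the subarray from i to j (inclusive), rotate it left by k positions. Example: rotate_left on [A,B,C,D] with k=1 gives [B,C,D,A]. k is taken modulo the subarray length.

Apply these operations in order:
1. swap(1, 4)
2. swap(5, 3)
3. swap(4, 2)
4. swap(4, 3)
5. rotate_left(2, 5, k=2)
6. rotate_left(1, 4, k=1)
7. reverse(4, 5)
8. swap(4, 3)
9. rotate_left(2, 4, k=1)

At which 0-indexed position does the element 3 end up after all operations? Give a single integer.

Answer: 1

Derivation:
After 1 (swap(1, 4)): [0, 2, 5, 1, 4, 3]
After 2 (swap(5, 3)): [0, 2, 5, 3, 4, 1]
After 3 (swap(4, 2)): [0, 2, 4, 3, 5, 1]
After 4 (swap(4, 3)): [0, 2, 4, 5, 3, 1]
After 5 (rotate_left(2, 5, k=2)): [0, 2, 3, 1, 4, 5]
After 6 (rotate_left(1, 4, k=1)): [0, 3, 1, 4, 2, 5]
After 7 (reverse(4, 5)): [0, 3, 1, 4, 5, 2]
After 8 (swap(4, 3)): [0, 3, 1, 5, 4, 2]
After 9 (rotate_left(2, 4, k=1)): [0, 3, 5, 4, 1, 2]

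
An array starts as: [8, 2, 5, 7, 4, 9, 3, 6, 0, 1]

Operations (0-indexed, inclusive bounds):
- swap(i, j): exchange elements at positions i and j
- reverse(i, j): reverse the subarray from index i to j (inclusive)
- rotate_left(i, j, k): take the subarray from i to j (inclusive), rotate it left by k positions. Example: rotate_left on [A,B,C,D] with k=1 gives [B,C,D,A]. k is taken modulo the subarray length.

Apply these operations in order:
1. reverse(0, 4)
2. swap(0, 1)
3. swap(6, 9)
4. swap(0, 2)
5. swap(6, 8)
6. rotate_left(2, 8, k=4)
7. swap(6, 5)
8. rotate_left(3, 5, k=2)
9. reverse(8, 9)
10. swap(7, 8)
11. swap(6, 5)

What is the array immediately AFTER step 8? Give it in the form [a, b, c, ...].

Answer: [5, 4, 0, 2, 6, 1, 7, 8, 9, 3]

Derivation:
After 1 (reverse(0, 4)): [4, 7, 5, 2, 8, 9, 3, 6, 0, 1]
After 2 (swap(0, 1)): [7, 4, 5, 2, 8, 9, 3, 6, 0, 1]
After 3 (swap(6, 9)): [7, 4, 5, 2, 8, 9, 1, 6, 0, 3]
After 4 (swap(0, 2)): [5, 4, 7, 2, 8, 9, 1, 6, 0, 3]
After 5 (swap(6, 8)): [5, 4, 7, 2, 8, 9, 0, 6, 1, 3]
After 6 (rotate_left(2, 8, k=4)): [5, 4, 0, 6, 1, 7, 2, 8, 9, 3]
After 7 (swap(6, 5)): [5, 4, 0, 6, 1, 2, 7, 8, 9, 3]
After 8 (rotate_left(3, 5, k=2)): [5, 4, 0, 2, 6, 1, 7, 8, 9, 3]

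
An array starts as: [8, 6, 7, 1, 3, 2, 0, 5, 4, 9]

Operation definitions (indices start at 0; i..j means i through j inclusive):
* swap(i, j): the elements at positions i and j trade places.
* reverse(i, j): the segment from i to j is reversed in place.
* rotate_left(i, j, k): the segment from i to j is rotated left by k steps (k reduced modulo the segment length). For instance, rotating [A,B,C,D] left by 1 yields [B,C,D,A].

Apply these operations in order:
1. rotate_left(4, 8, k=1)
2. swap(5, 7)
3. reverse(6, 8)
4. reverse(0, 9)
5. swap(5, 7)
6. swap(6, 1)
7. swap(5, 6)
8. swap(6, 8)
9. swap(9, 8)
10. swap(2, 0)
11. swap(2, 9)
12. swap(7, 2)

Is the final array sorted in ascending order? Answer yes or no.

After 1 (rotate_left(4, 8, k=1)): [8, 6, 7, 1, 2, 0, 5, 4, 3, 9]
After 2 (swap(5, 7)): [8, 6, 7, 1, 2, 4, 5, 0, 3, 9]
After 3 (reverse(6, 8)): [8, 6, 7, 1, 2, 4, 3, 0, 5, 9]
After 4 (reverse(0, 9)): [9, 5, 0, 3, 4, 2, 1, 7, 6, 8]
After 5 (swap(5, 7)): [9, 5, 0, 3, 4, 7, 1, 2, 6, 8]
After 6 (swap(6, 1)): [9, 1, 0, 3, 4, 7, 5, 2, 6, 8]
After 7 (swap(5, 6)): [9, 1, 0, 3, 4, 5, 7, 2, 6, 8]
After 8 (swap(6, 8)): [9, 1, 0, 3, 4, 5, 6, 2, 7, 8]
After 9 (swap(9, 8)): [9, 1, 0, 3, 4, 5, 6, 2, 8, 7]
After 10 (swap(2, 0)): [0, 1, 9, 3, 4, 5, 6, 2, 8, 7]
After 11 (swap(2, 9)): [0, 1, 7, 3, 4, 5, 6, 2, 8, 9]
After 12 (swap(7, 2)): [0, 1, 2, 3, 4, 5, 6, 7, 8, 9]

Answer: yes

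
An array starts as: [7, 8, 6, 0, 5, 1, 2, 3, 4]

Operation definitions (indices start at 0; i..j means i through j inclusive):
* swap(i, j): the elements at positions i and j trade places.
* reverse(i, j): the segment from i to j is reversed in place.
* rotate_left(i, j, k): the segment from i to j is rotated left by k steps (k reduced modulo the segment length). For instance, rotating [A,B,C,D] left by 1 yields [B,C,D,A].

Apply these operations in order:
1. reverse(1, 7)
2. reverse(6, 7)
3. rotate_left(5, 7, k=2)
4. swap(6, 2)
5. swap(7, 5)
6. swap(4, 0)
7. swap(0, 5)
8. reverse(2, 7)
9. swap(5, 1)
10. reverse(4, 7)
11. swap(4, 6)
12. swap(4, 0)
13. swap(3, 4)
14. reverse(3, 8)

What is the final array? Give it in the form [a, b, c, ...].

After 1 (reverse(1, 7)): [7, 3, 2, 1, 5, 0, 6, 8, 4]
After 2 (reverse(6, 7)): [7, 3, 2, 1, 5, 0, 8, 6, 4]
After 3 (rotate_left(5, 7, k=2)): [7, 3, 2, 1, 5, 6, 0, 8, 4]
After 4 (swap(6, 2)): [7, 3, 0, 1, 5, 6, 2, 8, 4]
After 5 (swap(7, 5)): [7, 3, 0, 1, 5, 8, 2, 6, 4]
After 6 (swap(4, 0)): [5, 3, 0, 1, 7, 8, 2, 6, 4]
After 7 (swap(0, 5)): [8, 3, 0, 1, 7, 5, 2, 6, 4]
After 8 (reverse(2, 7)): [8, 3, 6, 2, 5, 7, 1, 0, 4]
After 9 (swap(5, 1)): [8, 7, 6, 2, 5, 3, 1, 0, 4]
After 10 (reverse(4, 7)): [8, 7, 6, 2, 0, 1, 3, 5, 4]
After 11 (swap(4, 6)): [8, 7, 6, 2, 3, 1, 0, 5, 4]
After 12 (swap(4, 0)): [3, 7, 6, 2, 8, 1, 0, 5, 4]
After 13 (swap(3, 4)): [3, 7, 6, 8, 2, 1, 0, 5, 4]
After 14 (reverse(3, 8)): [3, 7, 6, 4, 5, 0, 1, 2, 8]

Answer: [3, 7, 6, 4, 5, 0, 1, 2, 8]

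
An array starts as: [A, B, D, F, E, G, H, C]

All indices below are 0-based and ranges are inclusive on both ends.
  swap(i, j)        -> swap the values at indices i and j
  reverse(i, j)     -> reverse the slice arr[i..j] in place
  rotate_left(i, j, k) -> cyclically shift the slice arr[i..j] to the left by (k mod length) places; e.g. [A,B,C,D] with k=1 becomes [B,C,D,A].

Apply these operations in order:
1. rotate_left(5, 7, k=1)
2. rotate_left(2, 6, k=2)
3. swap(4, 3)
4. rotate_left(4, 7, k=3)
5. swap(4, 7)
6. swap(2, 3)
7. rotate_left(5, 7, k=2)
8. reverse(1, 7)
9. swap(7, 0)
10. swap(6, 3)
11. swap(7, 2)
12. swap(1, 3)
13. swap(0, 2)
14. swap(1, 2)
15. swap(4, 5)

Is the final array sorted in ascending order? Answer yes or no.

After 1 (rotate_left(5, 7, k=1)): [A, B, D, F, E, H, C, G]
After 2 (rotate_left(2, 6, k=2)): [A, B, E, H, C, D, F, G]
After 3 (swap(4, 3)): [A, B, E, C, H, D, F, G]
After 4 (rotate_left(4, 7, k=3)): [A, B, E, C, G, H, D, F]
After 5 (swap(4, 7)): [A, B, E, C, F, H, D, G]
After 6 (swap(2, 3)): [A, B, C, E, F, H, D, G]
After 7 (rotate_left(5, 7, k=2)): [A, B, C, E, F, G, H, D]
After 8 (reverse(1, 7)): [A, D, H, G, F, E, C, B]
After 9 (swap(7, 0)): [B, D, H, G, F, E, C, A]
After 10 (swap(6, 3)): [B, D, H, C, F, E, G, A]
After 11 (swap(7, 2)): [B, D, A, C, F, E, G, H]
After 12 (swap(1, 3)): [B, C, A, D, F, E, G, H]
After 13 (swap(0, 2)): [A, C, B, D, F, E, G, H]
After 14 (swap(1, 2)): [A, B, C, D, F, E, G, H]
After 15 (swap(4, 5)): [A, B, C, D, E, F, G, H]

Answer: yes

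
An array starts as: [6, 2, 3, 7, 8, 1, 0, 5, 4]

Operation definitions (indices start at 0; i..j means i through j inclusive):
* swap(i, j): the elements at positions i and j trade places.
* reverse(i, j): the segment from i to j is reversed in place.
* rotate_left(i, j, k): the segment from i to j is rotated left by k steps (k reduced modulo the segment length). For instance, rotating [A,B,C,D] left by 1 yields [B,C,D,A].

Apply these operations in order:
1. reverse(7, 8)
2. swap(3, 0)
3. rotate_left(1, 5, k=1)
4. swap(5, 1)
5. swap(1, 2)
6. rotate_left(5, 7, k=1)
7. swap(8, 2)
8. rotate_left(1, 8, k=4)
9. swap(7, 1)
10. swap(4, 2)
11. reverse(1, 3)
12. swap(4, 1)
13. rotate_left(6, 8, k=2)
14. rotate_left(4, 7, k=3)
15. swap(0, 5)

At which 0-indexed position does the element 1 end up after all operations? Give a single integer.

After 1 (reverse(7, 8)): [6, 2, 3, 7, 8, 1, 0, 4, 5]
After 2 (swap(3, 0)): [7, 2, 3, 6, 8, 1, 0, 4, 5]
After 3 (rotate_left(1, 5, k=1)): [7, 3, 6, 8, 1, 2, 0, 4, 5]
After 4 (swap(5, 1)): [7, 2, 6, 8, 1, 3, 0, 4, 5]
After 5 (swap(1, 2)): [7, 6, 2, 8, 1, 3, 0, 4, 5]
After 6 (rotate_left(5, 7, k=1)): [7, 6, 2, 8, 1, 0, 4, 3, 5]
After 7 (swap(8, 2)): [7, 6, 5, 8, 1, 0, 4, 3, 2]
After 8 (rotate_left(1, 8, k=4)): [7, 0, 4, 3, 2, 6, 5, 8, 1]
After 9 (swap(7, 1)): [7, 8, 4, 3, 2, 6, 5, 0, 1]
After 10 (swap(4, 2)): [7, 8, 2, 3, 4, 6, 5, 0, 1]
After 11 (reverse(1, 3)): [7, 3, 2, 8, 4, 6, 5, 0, 1]
After 12 (swap(4, 1)): [7, 4, 2, 8, 3, 6, 5, 0, 1]
After 13 (rotate_left(6, 8, k=2)): [7, 4, 2, 8, 3, 6, 1, 5, 0]
After 14 (rotate_left(4, 7, k=3)): [7, 4, 2, 8, 5, 3, 6, 1, 0]
After 15 (swap(0, 5)): [3, 4, 2, 8, 5, 7, 6, 1, 0]

Answer: 7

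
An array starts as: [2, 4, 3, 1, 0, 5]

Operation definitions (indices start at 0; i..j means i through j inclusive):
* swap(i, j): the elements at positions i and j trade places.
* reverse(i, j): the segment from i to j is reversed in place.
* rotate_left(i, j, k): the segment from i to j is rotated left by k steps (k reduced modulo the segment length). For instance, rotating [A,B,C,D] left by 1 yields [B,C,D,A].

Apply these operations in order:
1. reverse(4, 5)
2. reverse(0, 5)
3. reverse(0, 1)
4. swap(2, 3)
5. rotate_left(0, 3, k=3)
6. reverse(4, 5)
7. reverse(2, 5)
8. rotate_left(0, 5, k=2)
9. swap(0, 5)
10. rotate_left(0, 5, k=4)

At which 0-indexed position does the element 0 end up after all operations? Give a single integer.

Answer: 5

Derivation:
After 1 (reverse(4, 5)): [2, 4, 3, 1, 5, 0]
After 2 (reverse(0, 5)): [0, 5, 1, 3, 4, 2]
After 3 (reverse(0, 1)): [5, 0, 1, 3, 4, 2]
After 4 (swap(2, 3)): [5, 0, 3, 1, 4, 2]
After 5 (rotate_left(0, 3, k=3)): [1, 5, 0, 3, 4, 2]
After 6 (reverse(4, 5)): [1, 5, 0, 3, 2, 4]
After 7 (reverse(2, 5)): [1, 5, 4, 2, 3, 0]
After 8 (rotate_left(0, 5, k=2)): [4, 2, 3, 0, 1, 5]
After 9 (swap(0, 5)): [5, 2, 3, 0, 1, 4]
After 10 (rotate_left(0, 5, k=4)): [1, 4, 5, 2, 3, 0]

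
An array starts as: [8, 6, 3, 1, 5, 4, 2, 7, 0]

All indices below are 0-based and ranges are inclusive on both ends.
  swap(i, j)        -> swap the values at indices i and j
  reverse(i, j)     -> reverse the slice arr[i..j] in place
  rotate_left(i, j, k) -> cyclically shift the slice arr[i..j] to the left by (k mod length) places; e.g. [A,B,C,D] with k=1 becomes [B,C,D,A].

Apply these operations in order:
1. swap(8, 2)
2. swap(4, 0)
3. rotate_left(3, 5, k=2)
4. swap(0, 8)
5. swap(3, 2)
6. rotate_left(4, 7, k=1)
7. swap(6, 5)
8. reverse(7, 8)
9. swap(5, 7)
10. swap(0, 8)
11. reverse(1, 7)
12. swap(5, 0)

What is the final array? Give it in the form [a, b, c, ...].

After 1 (swap(8, 2)): [8, 6, 0, 1, 5, 4, 2, 7, 3]
After 2 (swap(4, 0)): [5, 6, 0, 1, 8, 4, 2, 7, 3]
After 3 (rotate_left(3, 5, k=2)): [5, 6, 0, 4, 1, 8, 2, 7, 3]
After 4 (swap(0, 8)): [3, 6, 0, 4, 1, 8, 2, 7, 5]
After 5 (swap(3, 2)): [3, 6, 4, 0, 1, 8, 2, 7, 5]
After 6 (rotate_left(4, 7, k=1)): [3, 6, 4, 0, 8, 2, 7, 1, 5]
After 7 (swap(6, 5)): [3, 6, 4, 0, 8, 7, 2, 1, 5]
After 8 (reverse(7, 8)): [3, 6, 4, 0, 8, 7, 2, 5, 1]
After 9 (swap(5, 7)): [3, 6, 4, 0, 8, 5, 2, 7, 1]
After 10 (swap(0, 8)): [1, 6, 4, 0, 8, 5, 2, 7, 3]
After 11 (reverse(1, 7)): [1, 7, 2, 5, 8, 0, 4, 6, 3]
After 12 (swap(5, 0)): [0, 7, 2, 5, 8, 1, 4, 6, 3]

Answer: [0, 7, 2, 5, 8, 1, 4, 6, 3]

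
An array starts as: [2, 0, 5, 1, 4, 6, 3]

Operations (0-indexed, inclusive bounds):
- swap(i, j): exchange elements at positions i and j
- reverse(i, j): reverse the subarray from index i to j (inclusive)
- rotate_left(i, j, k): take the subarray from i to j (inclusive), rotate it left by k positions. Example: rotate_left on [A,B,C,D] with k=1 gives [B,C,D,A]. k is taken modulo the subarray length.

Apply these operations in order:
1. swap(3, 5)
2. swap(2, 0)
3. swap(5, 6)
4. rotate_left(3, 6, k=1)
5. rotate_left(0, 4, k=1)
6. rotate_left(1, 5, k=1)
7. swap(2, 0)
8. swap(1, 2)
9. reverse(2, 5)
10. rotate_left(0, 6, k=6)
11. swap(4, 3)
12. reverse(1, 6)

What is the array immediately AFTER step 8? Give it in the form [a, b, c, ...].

After 1 (swap(3, 5)): [2, 0, 5, 6, 4, 1, 3]
After 2 (swap(2, 0)): [5, 0, 2, 6, 4, 1, 3]
After 3 (swap(5, 6)): [5, 0, 2, 6, 4, 3, 1]
After 4 (rotate_left(3, 6, k=1)): [5, 0, 2, 4, 3, 1, 6]
After 5 (rotate_left(0, 4, k=1)): [0, 2, 4, 3, 5, 1, 6]
After 6 (rotate_left(1, 5, k=1)): [0, 4, 3, 5, 1, 2, 6]
After 7 (swap(2, 0)): [3, 4, 0, 5, 1, 2, 6]
After 8 (swap(1, 2)): [3, 0, 4, 5, 1, 2, 6]

Answer: [3, 0, 4, 5, 1, 2, 6]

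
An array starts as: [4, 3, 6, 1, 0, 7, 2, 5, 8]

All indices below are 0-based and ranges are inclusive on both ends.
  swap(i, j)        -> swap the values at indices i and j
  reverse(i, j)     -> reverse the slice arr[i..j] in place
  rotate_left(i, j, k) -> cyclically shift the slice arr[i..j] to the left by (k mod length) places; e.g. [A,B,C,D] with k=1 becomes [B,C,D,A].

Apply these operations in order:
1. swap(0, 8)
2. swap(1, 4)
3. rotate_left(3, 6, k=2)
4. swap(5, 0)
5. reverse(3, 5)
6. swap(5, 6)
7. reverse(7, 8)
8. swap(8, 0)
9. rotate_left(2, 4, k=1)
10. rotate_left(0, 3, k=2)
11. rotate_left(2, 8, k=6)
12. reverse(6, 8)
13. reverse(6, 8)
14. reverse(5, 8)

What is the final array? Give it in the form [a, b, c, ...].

After 1 (swap(0, 8)): [8, 3, 6, 1, 0, 7, 2, 5, 4]
After 2 (swap(1, 4)): [8, 0, 6, 1, 3, 7, 2, 5, 4]
After 3 (rotate_left(3, 6, k=2)): [8, 0, 6, 7, 2, 1, 3, 5, 4]
After 4 (swap(5, 0)): [1, 0, 6, 7, 2, 8, 3, 5, 4]
After 5 (reverse(3, 5)): [1, 0, 6, 8, 2, 7, 3, 5, 4]
After 6 (swap(5, 6)): [1, 0, 6, 8, 2, 3, 7, 5, 4]
After 7 (reverse(7, 8)): [1, 0, 6, 8, 2, 3, 7, 4, 5]
After 8 (swap(8, 0)): [5, 0, 6, 8, 2, 3, 7, 4, 1]
After 9 (rotate_left(2, 4, k=1)): [5, 0, 8, 2, 6, 3, 7, 4, 1]
After 10 (rotate_left(0, 3, k=2)): [8, 2, 5, 0, 6, 3, 7, 4, 1]
After 11 (rotate_left(2, 8, k=6)): [8, 2, 1, 5, 0, 6, 3, 7, 4]
After 12 (reverse(6, 8)): [8, 2, 1, 5, 0, 6, 4, 7, 3]
After 13 (reverse(6, 8)): [8, 2, 1, 5, 0, 6, 3, 7, 4]
After 14 (reverse(5, 8)): [8, 2, 1, 5, 0, 4, 7, 3, 6]

Answer: [8, 2, 1, 5, 0, 4, 7, 3, 6]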